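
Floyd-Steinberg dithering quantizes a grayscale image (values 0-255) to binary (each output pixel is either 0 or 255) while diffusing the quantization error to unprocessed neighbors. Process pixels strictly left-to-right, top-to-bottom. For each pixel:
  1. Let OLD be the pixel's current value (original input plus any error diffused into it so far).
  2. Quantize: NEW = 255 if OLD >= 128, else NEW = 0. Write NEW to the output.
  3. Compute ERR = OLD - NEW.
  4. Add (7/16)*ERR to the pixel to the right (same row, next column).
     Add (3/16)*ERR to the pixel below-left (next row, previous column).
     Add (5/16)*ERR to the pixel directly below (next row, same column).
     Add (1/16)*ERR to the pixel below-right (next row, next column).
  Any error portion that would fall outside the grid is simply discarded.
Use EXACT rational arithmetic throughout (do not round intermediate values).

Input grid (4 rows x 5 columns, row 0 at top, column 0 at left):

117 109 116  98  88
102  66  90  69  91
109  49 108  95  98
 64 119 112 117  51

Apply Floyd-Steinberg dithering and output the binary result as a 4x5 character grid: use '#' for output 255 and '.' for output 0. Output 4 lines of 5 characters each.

(0,0): OLD=117 → NEW=0, ERR=117
(0,1): OLD=2563/16 → NEW=255, ERR=-1517/16
(0,2): OLD=19077/256 → NEW=0, ERR=19077/256
(0,3): OLD=534947/4096 → NEW=255, ERR=-509533/4096
(0,4): OLD=2200437/65536 → NEW=0, ERR=2200437/65536
(1,0): OLD=30921/256 → NEW=0, ERR=30921/256
(1,1): OLD=226303/2048 → NEW=0, ERR=226303/2048
(1,2): OLD=8675691/65536 → NEW=255, ERR=-8035989/65536
(1,3): OLD=-3294449/262144 → NEW=0, ERR=-3294449/262144
(1,4): OLD=370019149/4194304 → NEW=0, ERR=370019149/4194304
(2,0): OLD=5487461/32768 → NEW=255, ERR=-2868379/32768
(2,1): OLD=31239207/1048576 → NEW=0, ERR=31239207/1048576
(2,2): OLD=1464068405/16777216 → NEW=0, ERR=1464068405/16777216
(2,3): OLD=37078640079/268435456 → NEW=255, ERR=-31372401201/268435456
(2,4): OLD=316332598505/4294967296 → NEW=0, ERR=316332598505/4294967296
(3,0): OLD=708518805/16777216 → NEW=0, ERR=708518805/16777216
(3,1): OLD=21163091313/134217728 → NEW=255, ERR=-13062429327/134217728
(3,2): OLD=329167832363/4294967296 → NEW=0, ERR=329167832363/4294967296
(3,3): OLD=1144795101971/8589934592 → NEW=255, ERR=-1045638218989/8589934592
(3,4): OLD=1849328240767/137438953472 → NEW=0, ERR=1849328240767/137438953472
Row 0: .#.#.
Row 1: ..#..
Row 2: #..#.
Row 3: .#.#.

Answer: .#.#.
..#..
#..#.
.#.#.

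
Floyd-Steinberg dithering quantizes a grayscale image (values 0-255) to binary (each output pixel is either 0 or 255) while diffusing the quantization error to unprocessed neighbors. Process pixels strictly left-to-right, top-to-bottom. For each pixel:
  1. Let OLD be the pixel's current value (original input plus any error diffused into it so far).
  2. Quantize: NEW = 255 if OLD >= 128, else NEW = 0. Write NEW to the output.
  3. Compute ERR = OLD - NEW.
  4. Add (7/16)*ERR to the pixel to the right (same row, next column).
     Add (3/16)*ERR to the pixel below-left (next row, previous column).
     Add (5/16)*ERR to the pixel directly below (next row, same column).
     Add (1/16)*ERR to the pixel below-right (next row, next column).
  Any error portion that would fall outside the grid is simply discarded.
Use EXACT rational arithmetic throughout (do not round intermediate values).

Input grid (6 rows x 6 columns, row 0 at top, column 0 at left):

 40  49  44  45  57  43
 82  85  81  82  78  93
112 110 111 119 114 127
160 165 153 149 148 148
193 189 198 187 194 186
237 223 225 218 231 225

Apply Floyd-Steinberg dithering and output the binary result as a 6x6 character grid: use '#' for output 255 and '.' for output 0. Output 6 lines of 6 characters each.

Answer: ......
.#.#.#
#.#.#.
#.#.#.
######
##.###

Derivation:
(0,0): OLD=40 → NEW=0, ERR=40
(0,1): OLD=133/2 → NEW=0, ERR=133/2
(0,2): OLD=2339/32 → NEW=0, ERR=2339/32
(0,3): OLD=39413/512 → NEW=0, ERR=39413/512
(0,4): OLD=742835/8192 → NEW=0, ERR=742835/8192
(0,5): OLD=10835941/131072 → NEW=0, ERR=10835941/131072
(1,0): OLD=3423/32 → NEW=0, ERR=3423/32
(1,1): OLD=43209/256 → NEW=255, ERR=-22071/256
(1,2): OLD=693965/8192 → NEW=0, ERR=693965/8192
(1,3): OLD=5396497/32768 → NEW=255, ERR=-2959343/32768
(1,4): OLD=182740603/2097152 → NEW=0, ERR=182740603/2097152
(1,5): OLD=5456787437/33554432 → NEW=255, ERR=-3099592723/33554432
(2,0): OLD=529459/4096 → NEW=255, ERR=-515021/4096
(2,1): OLD=6634449/131072 → NEW=0, ERR=6634449/131072
(2,2): OLD=287929747/2097152 → NEW=255, ERR=-246844013/2097152
(2,3): OLD=1021978203/16777216 → NEW=0, ERR=1021978203/16777216
(2,4): OLD=77801081649/536870912 → NEW=255, ERR=-59101000911/536870912
(2,5): OLD=476028863335/8589934592 → NEW=0, ERR=476028863335/8589934592
(3,0): OLD=273044307/2097152 → NEW=255, ERR=-261729453/2097152
(3,1): OLD=1615454119/16777216 → NEW=0, ERR=1615454119/16777216
(3,2): OLD=23210093581/134217728 → NEW=255, ERR=-11015427059/134217728
(3,3): OLD=894489738975/8589934592 → NEW=0, ERR=894489738975/8589934592
(3,4): OLD=11912826321871/68719476736 → NEW=255, ERR=-5610640245809/68719476736
(3,5): OLD=134929465606977/1099511627776 → NEW=0, ERR=134929465606977/1099511627776
(4,0): OLD=46185227245/268435456 → NEW=255, ERR=-22265814035/268435456
(4,1): OLD=685530517881/4294967296 → NEW=255, ERR=-409686142599/4294967296
(4,2): OLD=21462951858043/137438953472 → NEW=255, ERR=-13583981277317/137438953472
(4,3): OLD=342745020181735/2199023255552 → NEW=255, ERR=-218005909984025/2199023255552
(4,4): OLD=5440590542835255/35184372088832 → NEW=255, ERR=-3531424339816905/35184372088832
(4,5): OLD=98704787648907809/562949953421312 → NEW=255, ERR=-44847450473526751/562949953421312
(5,0): OLD=13276192435835/68719476736 → NEW=255, ERR=-4247274131845/68719476736
(5,1): OLD=313218524708555/2199023255552 → NEW=255, ERR=-247532405457205/2199023255552
(5,2): OLD=2116630672319321/17592186044416 → NEW=0, ERR=2116630672319321/17592186044416
(5,3): OLD=120843674233150643/562949953421312 → NEW=255, ERR=-22708563889283917/562949953421312
(5,4): OLD=181104658632292335/1125899906842624 → NEW=255, ERR=-105999817612576785/1125899906842624
(5,5): OLD=2749760857736000435/18014398509481984 → NEW=255, ERR=-1843910762181905485/18014398509481984
Row 0: ......
Row 1: .#.#.#
Row 2: #.#.#.
Row 3: #.#.#.
Row 4: ######
Row 5: ##.###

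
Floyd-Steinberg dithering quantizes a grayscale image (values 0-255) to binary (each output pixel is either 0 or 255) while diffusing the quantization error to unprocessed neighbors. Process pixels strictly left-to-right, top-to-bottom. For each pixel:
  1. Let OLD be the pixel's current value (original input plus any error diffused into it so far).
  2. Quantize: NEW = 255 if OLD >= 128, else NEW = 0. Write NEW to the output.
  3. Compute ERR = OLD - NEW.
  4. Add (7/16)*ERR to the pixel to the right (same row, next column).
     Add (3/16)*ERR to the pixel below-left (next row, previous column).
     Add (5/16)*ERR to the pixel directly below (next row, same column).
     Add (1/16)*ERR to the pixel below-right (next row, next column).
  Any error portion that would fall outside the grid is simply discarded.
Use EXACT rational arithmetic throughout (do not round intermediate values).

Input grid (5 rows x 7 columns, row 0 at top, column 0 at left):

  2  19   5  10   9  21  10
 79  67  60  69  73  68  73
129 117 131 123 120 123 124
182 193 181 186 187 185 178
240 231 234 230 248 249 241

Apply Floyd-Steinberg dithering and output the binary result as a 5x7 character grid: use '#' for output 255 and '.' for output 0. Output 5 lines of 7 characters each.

(0,0): OLD=2 → NEW=0, ERR=2
(0,1): OLD=159/8 → NEW=0, ERR=159/8
(0,2): OLD=1753/128 → NEW=0, ERR=1753/128
(0,3): OLD=32751/2048 → NEW=0, ERR=32751/2048
(0,4): OLD=524169/32768 → NEW=0, ERR=524169/32768
(0,5): OLD=14679231/524288 → NEW=0, ERR=14679231/524288
(0,6): OLD=186640697/8388608 → NEW=0, ERR=186640697/8388608
(1,0): OLD=10669/128 → NEW=0, ERR=10669/128
(1,1): OLD=115067/1024 → NEW=0, ERR=115067/1024
(1,2): OLD=3856215/32768 → NEW=0, ERR=3856215/32768
(1,3): OLD=16952683/131072 → NEW=255, ERR=-16470677/131072
(1,4): OLD=245544897/8388608 → NEW=0, ERR=245544897/8388608
(1,5): OLD=6357033809/67108864 → NEW=0, ERR=6357033809/67108864
(1,6): OLD=132226959263/1073741824 → NEW=0, ERR=132226959263/1073741824
(2,0): OLD=2885497/16384 → NEW=255, ERR=-1292423/16384
(2,1): OLD=75958403/524288 → NEW=255, ERR=-57735037/524288
(2,2): OLD=864525769/8388608 → NEW=0, ERR=864525769/8388608
(2,3): OLD=9506835009/67108864 → NEW=255, ERR=-7605925311/67108864
(2,4): OLD=48033726193/536870912 → NEW=0, ERR=48033726193/536870912
(2,5): OLD=3722269405659/17179869184 → NEW=255, ERR=-658597236261/17179869184
(2,6): OLD=41680237203373/274877906944 → NEW=255, ERR=-28413629067347/274877906944
(3,0): OLD=1146733865/8388608 → NEW=255, ERR=-992361175/8388608
(3,1): OLD=8135273525/67108864 → NEW=0, ERR=8135273525/67108864
(3,2): OLD=127833677455/536870912 → NEW=255, ERR=-9068405105/536870912
(3,3): OLD=357360703433/2147483648 → NEW=255, ERR=-190247626807/2147483648
(3,4): OLD=44510789099817/274877906944 → NEW=255, ERR=-25583077170903/274877906944
(3,5): OLD=260610833032907/2199023255552 → NEW=0, ERR=260610833032907/2199023255552
(3,6): OLD=6866248454107157/35184372088832 → NEW=255, ERR=-2105766428545003/35184372088832
(4,0): OLD=242409411335/1073741824 → NEW=255, ERR=-31394753785/1073741824
(4,1): OLD=4218175725979/17179869184 → NEW=255, ERR=-162690915941/17179869184
(4,2): OLD=59248335975541/274877906944 → NEW=255, ERR=-10845530295179/274877906944
(4,3): OLD=366240624702359/2199023255552 → NEW=255, ERR=-194510305463401/2199023255552
(4,4): OLD=3463923991099381/17592186044416 → NEW=255, ERR=-1022083450226699/17592186044416
(4,5): OLD=137122303577854869/562949953421312 → NEW=255, ERR=-6429934544579691/562949953421312
(4,6): OLD=2023980537553345187/9007199254740992 → NEW=255, ERR=-272855272405607773/9007199254740992
Row 0: .......
Row 1: ...#...
Row 2: ##.#.##
Row 3: #.###.#
Row 4: #######

Answer: .......
...#...
##.#.##
#.###.#
#######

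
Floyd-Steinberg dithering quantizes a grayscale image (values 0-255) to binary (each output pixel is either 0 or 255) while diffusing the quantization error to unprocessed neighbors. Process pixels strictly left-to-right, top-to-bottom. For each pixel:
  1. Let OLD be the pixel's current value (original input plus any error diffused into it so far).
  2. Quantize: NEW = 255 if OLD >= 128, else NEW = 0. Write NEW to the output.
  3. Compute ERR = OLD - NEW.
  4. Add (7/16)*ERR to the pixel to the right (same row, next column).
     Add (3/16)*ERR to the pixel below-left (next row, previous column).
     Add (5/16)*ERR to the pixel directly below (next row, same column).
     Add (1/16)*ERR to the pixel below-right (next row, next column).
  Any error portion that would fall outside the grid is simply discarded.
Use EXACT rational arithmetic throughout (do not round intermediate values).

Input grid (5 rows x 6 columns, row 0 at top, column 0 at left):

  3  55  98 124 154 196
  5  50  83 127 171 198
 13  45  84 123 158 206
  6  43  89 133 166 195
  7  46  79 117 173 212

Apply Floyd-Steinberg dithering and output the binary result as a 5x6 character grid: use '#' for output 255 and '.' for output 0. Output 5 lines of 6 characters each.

Answer: ...#.#
..#.##
...#.#
..#.##
...###

Derivation:
(0,0): OLD=3 → NEW=0, ERR=3
(0,1): OLD=901/16 → NEW=0, ERR=901/16
(0,2): OLD=31395/256 → NEW=0, ERR=31395/256
(0,3): OLD=727669/4096 → NEW=255, ERR=-316811/4096
(0,4): OLD=7874867/65536 → NEW=0, ERR=7874867/65536
(0,5): OLD=260644965/1048576 → NEW=255, ERR=-6741915/1048576
(1,0): OLD=4223/256 → NEW=0, ERR=4223/256
(1,1): OLD=200697/2048 → NEW=0, ERR=200697/2048
(1,2): OLD=10041069/65536 → NEW=255, ERR=-6670611/65536
(1,3): OLD=23197929/262144 → NEW=0, ERR=23197929/262144
(1,4): OLD=4047105947/16777216 → NEW=255, ERR=-231084133/16777216
(1,5): OLD=53009244109/268435456 → NEW=255, ERR=-15441797171/268435456
(2,0): OLD=1196995/32768 → NEW=0, ERR=1196995/32768
(2,1): OLD=77124625/1048576 → NEW=0, ERR=77124625/1048576
(2,2): OLD=1796641651/16777216 → NEW=0, ERR=1796641651/16777216
(2,3): OLD=25308230555/134217728 → NEW=255, ERR=-8917290085/134217728
(2,4): OLD=512705328721/4294967296 → NEW=0, ERR=512705328721/4294967296
(2,5): OLD=16450648196935/68719476736 → NEW=255, ERR=-1072818370745/68719476736
(3,0): OLD=523556371/16777216 → NEW=0, ERR=523556371/16777216
(3,1): OLD=13690187799/134217728 → NEW=0, ERR=13690187799/134217728
(3,2): OLD=170971553525/1073741824 → NEW=255, ERR=-102832611595/1073741824
(3,3): OLD=6831667116447/68719476736 → NEW=0, ERR=6831667116447/68719476736
(3,4): OLD=131786459343935/549755813888 → NEW=255, ERR=-8401273197505/549755813888
(3,5): OLD=1679142774194513/8796093022208 → NEW=255, ERR=-563860946468527/8796093022208
(4,0): OLD=77045203773/2147483648 → NEW=0, ERR=77045203773/2147483648
(4,1): OLD=2665098961177/34359738368 → NEW=0, ERR=2665098961177/34359738368
(4,2): OLD=118770745842811/1099511627776 → NEW=0, ERR=118770745842811/1099511627776
(4,3): OLD=3280506123953799/17592186044416 → NEW=255, ERR=-1205501317372281/17592186044416
(4,4): OLD=37278199140735991/281474976710656 → NEW=255, ERR=-34497919920481289/281474976710656
(4,5): OLD=618758478247089249/4503599627370496 → NEW=255, ERR=-529659426732387231/4503599627370496
Row 0: ...#.#
Row 1: ..#.##
Row 2: ...#.#
Row 3: ..#.##
Row 4: ...###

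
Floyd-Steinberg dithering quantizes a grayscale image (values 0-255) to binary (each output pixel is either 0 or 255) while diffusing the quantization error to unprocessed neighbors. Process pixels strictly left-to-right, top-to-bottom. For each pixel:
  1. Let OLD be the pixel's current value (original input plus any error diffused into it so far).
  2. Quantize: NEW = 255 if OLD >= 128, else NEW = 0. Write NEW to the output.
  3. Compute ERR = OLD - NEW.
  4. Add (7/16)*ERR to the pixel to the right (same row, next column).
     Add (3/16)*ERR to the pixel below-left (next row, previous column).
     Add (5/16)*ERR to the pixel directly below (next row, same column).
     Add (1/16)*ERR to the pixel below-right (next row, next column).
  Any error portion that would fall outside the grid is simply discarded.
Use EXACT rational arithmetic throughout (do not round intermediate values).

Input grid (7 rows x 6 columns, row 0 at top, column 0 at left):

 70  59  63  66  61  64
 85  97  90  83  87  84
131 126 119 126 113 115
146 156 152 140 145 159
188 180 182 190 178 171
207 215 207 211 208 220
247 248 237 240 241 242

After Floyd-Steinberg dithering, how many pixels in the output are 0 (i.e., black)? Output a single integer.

Answer: 16

Derivation:
(0,0): OLD=70 → NEW=0, ERR=70
(0,1): OLD=717/8 → NEW=0, ERR=717/8
(0,2): OLD=13083/128 → NEW=0, ERR=13083/128
(0,3): OLD=226749/2048 → NEW=0, ERR=226749/2048
(0,4): OLD=3586091/32768 → NEW=0, ERR=3586091/32768
(0,5): OLD=58657069/524288 → NEW=0, ERR=58657069/524288
(1,0): OLD=15831/128 → NEW=0, ERR=15831/128
(1,1): OLD=207521/1024 → NEW=255, ERR=-53599/1024
(1,2): OLD=4109173/32768 → NEW=0, ERR=4109173/32768
(1,3): OLD=26131889/131072 → NEW=255, ERR=-7291471/131072
(1,4): OLD=1046553939/8388608 → NEW=0, ERR=1046553939/8388608
(1,5): OLD=24210771541/134217728 → NEW=255, ERR=-10014749099/134217728
(2,0): OLD=2618747/16384 → NEW=255, ERR=-1559173/16384
(2,1): OLD=52036281/524288 → NEW=0, ERR=52036281/524288
(2,2): OLD=1576291819/8388608 → NEW=255, ERR=-562803221/8388608
(2,3): OLD=7415075283/67108864 → NEW=0, ERR=7415075283/67108864
(2,4): OLD=392690307705/2147483648 → NEW=255, ERR=-154918022535/2147483648
(2,5): OLD=2333681635039/34359738368 → NEW=0, ERR=2333681635039/34359738368
(3,0): OLD=1131377931/8388608 → NEW=255, ERR=-1007717109/8388608
(3,1): OLD=7780071023/67108864 → NEW=0, ERR=7780071023/67108864
(3,2): OLD=112031497693/536870912 → NEW=255, ERR=-24870584867/536870912
(3,3): OLD=4691567348343/34359738368 → NEW=255, ERR=-4070165935497/34359738368
(3,4): OLD=24813776556247/274877906944 → NEW=0, ERR=24813776556247/274877906944
(3,5): OLD=946503589676345/4398046511104 → NEW=255, ERR=-174998270655175/4398046511104
(4,0): OLD=184894991621/1073741824 → NEW=255, ERR=-88909173499/1073741824
(4,1): OLD=2814206621313/17179869184 → NEW=255, ERR=-1566660020607/17179869184
(4,2): OLD=61936629238963/549755813888 → NEW=0, ERR=61936629238963/549755813888
(4,3): OLD=1902615984486175/8796093022208 → NEW=255, ERR=-340387736176865/8796093022208
(4,4): OLD=24546810919591567/140737488355328 → NEW=255, ERR=-11341248611017073/140737488355328
(4,5): OLD=290373958155028361/2251799813685248 → NEW=255, ERR=-283834994334709879/2251799813685248
(5,0): OLD=45087012795667/274877906944 → NEW=255, ERR=-25006853475053/274877906944
(5,1): OLD=1430686838712259/8796093022208 → NEW=255, ERR=-812316881950781/8796093022208
(5,2): OLD=13289039557966545/70368744177664 → NEW=255, ERR=-4654990207337775/70368744177664
(5,3): OLD=364560910142832587/2251799813685248 → NEW=255, ERR=-209648042346905653/2251799813685248
(5,4): OLD=522563668896174107/4503599627370496 → NEW=0, ERR=522563668896174107/4503599627370496
(5,5): OLD=16309346471717719543/72057594037927936 → NEW=255, ERR=-2065340007953904137/72057594037927936
(6,0): OLD=28324112421905193/140737488355328 → NEW=255, ERR=-7563947108703447/140737488355328
(6,1): OLD=399779923253701109/2251799813685248 → NEW=255, ERR=-174429029236037131/2251799813685248
(6,2): OLD=1434031501712009901/9007199254740992 → NEW=255, ERR=-862804308246943059/9007199254740992
(6,3): OLD=26894597400376504249/144115188075855872 → NEW=255, ERR=-9854775558966743111/144115188075855872
(6,4): OLD=544525408573195511161/2305843009213693952 → NEW=255, ERR=-43464558776296446599/2305843009213693952
(6,5): OLD=8561070417443564336815/36893488147419103232 → NEW=255, ERR=-846769060148306987345/36893488147419103232
Output grid:
  Row 0: ......  (6 black, running=6)
  Row 1: .#.#.#  (3 black, running=9)
  Row 2: #.#.#.  (3 black, running=12)
  Row 3: #.##.#  (2 black, running=14)
  Row 4: ##.###  (1 black, running=15)
  Row 5: ####.#  (1 black, running=16)
  Row 6: ######  (0 black, running=16)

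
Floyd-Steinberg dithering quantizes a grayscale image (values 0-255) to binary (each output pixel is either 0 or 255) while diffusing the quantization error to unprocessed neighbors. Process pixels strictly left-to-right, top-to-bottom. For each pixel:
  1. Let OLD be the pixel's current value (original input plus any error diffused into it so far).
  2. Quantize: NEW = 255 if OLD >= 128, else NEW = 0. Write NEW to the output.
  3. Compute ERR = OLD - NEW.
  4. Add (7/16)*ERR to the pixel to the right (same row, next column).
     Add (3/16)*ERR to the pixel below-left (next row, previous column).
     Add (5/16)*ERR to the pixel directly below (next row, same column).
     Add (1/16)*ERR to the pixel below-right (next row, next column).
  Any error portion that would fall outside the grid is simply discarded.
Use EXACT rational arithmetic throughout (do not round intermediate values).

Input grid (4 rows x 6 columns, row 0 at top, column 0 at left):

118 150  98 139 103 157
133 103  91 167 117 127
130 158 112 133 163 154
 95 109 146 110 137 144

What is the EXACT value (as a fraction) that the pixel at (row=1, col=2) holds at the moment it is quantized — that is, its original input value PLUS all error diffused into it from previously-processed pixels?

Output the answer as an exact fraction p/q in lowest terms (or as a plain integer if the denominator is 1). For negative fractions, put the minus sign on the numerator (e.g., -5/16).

(0,0): OLD=118 → NEW=0, ERR=118
(0,1): OLD=1613/8 → NEW=255, ERR=-427/8
(0,2): OLD=9555/128 → NEW=0, ERR=9555/128
(0,3): OLD=351557/2048 → NEW=255, ERR=-170683/2048
(0,4): OLD=2180323/32768 → NEW=0, ERR=2180323/32768
(0,5): OLD=97575477/524288 → NEW=255, ERR=-36117963/524288
(1,0): OLD=20463/128 → NEW=255, ERR=-12177/128
(1,1): OLD=67657/1024 → NEW=0, ERR=67657/1024
(1,2): OLD=4072125/32768 → NEW=0, ERR=4072125/32768
Target (1,2): original=91, with diffused error = 4072125/32768

Answer: 4072125/32768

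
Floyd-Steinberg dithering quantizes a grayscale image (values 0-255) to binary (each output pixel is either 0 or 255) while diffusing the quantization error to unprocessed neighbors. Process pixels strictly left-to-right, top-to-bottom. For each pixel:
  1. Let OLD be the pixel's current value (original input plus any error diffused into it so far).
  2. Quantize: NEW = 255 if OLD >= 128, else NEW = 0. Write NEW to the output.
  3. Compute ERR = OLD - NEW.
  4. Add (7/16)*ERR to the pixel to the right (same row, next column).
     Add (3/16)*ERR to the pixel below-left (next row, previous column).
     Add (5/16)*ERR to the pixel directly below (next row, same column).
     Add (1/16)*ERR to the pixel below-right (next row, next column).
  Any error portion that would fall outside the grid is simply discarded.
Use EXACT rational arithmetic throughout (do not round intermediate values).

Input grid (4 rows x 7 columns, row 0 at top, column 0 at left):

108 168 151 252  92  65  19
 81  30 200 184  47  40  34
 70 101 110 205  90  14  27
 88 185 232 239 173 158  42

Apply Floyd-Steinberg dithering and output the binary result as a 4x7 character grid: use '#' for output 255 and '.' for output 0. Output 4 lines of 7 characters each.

Answer: .###...
..##...
.#.#...
.#####.

Derivation:
(0,0): OLD=108 → NEW=0, ERR=108
(0,1): OLD=861/4 → NEW=255, ERR=-159/4
(0,2): OLD=8551/64 → NEW=255, ERR=-7769/64
(0,3): OLD=203665/1024 → NEW=255, ERR=-57455/1024
(0,4): OLD=1105143/16384 → NEW=0, ERR=1105143/16384
(0,5): OLD=24775361/262144 → NEW=0, ERR=24775361/262144
(0,6): OLD=253119303/4194304 → NEW=0, ERR=253119303/4194304
(1,0): OLD=6867/64 → NEW=0, ERR=6867/64
(1,1): OLD=24837/512 → NEW=0, ERR=24837/512
(1,2): OLD=2789929/16384 → NEW=255, ERR=-1387991/16384
(1,3): OLD=8812181/65536 → NEW=255, ERR=-7899499/65536
(1,4): OLD=123975359/4194304 → NEW=0, ERR=123975359/4194304
(1,5): OLD=3288242735/33554432 → NEW=0, ERR=3288242735/33554432
(1,6): OLD=54567328481/536870912 → NEW=0, ERR=54567328481/536870912
(2,0): OLD=922631/8192 → NEW=0, ERR=922631/8192
(2,1): OLD=40961277/262144 → NEW=255, ERR=-25885443/262144
(2,2): OLD=87058615/4194304 → NEW=0, ERR=87058615/4194304
(2,3): OLD=5927744063/33554432 → NEW=255, ERR=-2628636097/33554432
(2,4): OLD=20348564239/268435456 → NEW=0, ERR=20348564239/268435456
(2,5): OLD=847769233829/8589934592 → NEW=0, ERR=847769233829/8589934592
(2,6): OLD=14852412799187/137438953472 → NEW=0, ERR=14852412799187/137438953472
(3,0): OLD=439063383/4194304 → NEW=0, ERR=439063383/4194304
(3,1): OLD=7075655499/33554432 → NEW=255, ERR=-1480724661/33554432
(3,2): OLD=53236039281/268435456 → NEW=255, ERR=-15215001999/268435456
(3,3): OLD=220366042487/1073741824 → NEW=255, ERR=-53438122633/1073741824
(3,4): OLD=25910551222103/137438953472 → NEW=255, ERR=-9136381913257/137438953472
(3,5): OLD=203144121489333/1099511627776 → NEW=255, ERR=-77231343593547/1099511627776
(3,6): OLD=900863382608235/17592186044416 → NEW=0, ERR=900863382608235/17592186044416
Row 0: .###...
Row 1: ..##...
Row 2: .#.#...
Row 3: .#####.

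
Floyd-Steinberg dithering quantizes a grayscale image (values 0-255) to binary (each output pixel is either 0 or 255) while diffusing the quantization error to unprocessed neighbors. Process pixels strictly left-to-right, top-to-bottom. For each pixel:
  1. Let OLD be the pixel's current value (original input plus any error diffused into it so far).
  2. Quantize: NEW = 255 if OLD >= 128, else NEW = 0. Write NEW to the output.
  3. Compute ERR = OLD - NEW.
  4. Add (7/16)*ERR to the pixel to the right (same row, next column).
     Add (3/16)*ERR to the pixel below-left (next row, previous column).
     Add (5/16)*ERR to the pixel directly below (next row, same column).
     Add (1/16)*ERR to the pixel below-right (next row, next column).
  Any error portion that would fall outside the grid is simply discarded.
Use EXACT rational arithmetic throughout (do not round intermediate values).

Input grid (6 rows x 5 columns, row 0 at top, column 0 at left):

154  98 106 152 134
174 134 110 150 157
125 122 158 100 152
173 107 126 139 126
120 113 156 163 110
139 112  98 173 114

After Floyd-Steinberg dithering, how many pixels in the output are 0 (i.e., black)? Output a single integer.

(0,0): OLD=154 → NEW=255, ERR=-101
(0,1): OLD=861/16 → NEW=0, ERR=861/16
(0,2): OLD=33163/256 → NEW=255, ERR=-32117/256
(0,3): OLD=397773/4096 → NEW=0, ERR=397773/4096
(0,4): OLD=11566235/65536 → NEW=255, ERR=-5145445/65536
(1,0): OLD=39047/256 → NEW=255, ERR=-26233/256
(1,1): OLD=155953/2048 → NEW=0, ERR=155953/2048
(1,2): OLD=8236677/65536 → NEW=0, ERR=8236677/65536
(1,3): OLD=55776673/262144 → NEW=255, ERR=-11070047/262144
(1,4): OLD=503563971/4194304 → NEW=0, ERR=503563971/4194304
(2,0): OLD=3514539/32768 → NEW=0, ERR=3514539/32768
(2,1): OLD=220076681/1048576 → NEW=255, ERR=-47310199/1048576
(2,2): OLD=2925570267/16777216 → NEW=255, ERR=-1352619813/16777216
(2,3): OLD=21984148833/268435456 → NEW=0, ERR=21984148833/268435456
(2,4): OLD=956528813415/4294967296 → NEW=255, ERR=-138687847065/4294967296
(3,0): OLD=3322854011/16777216 → NEW=255, ERR=-955336069/16777216
(3,1): OLD=7996004959/134217728 → NEW=0, ERR=7996004959/134217728
(3,2): OLD=598741399237/4294967296 → NEW=255, ERR=-496475261243/4294967296
(3,3): OLD=884134766365/8589934592 → NEW=0, ERR=884134766365/8589934592
(3,4): OLD=22822865794033/137438953472 → NEW=255, ERR=-12224067341327/137438953472
(4,0): OLD=243472609877/2147483648 → NEW=0, ERR=243472609877/2147483648
(4,1): OLD=10719286385493/68719476736 → NEW=255, ERR=-6804180182187/68719476736
(4,2): OLD=109489720690075/1099511627776 → NEW=0, ERR=109489720690075/1099511627776
(4,3): OLD=3779325337473877/17592186044416 → NEW=255, ERR=-706682103852203/17592186044416
(4,4): OLD=20002777614272979/281474976710656 → NEW=0, ERR=20002777614272979/281474976710656
(5,0): OLD=171375193294623/1099511627776 → NEW=255, ERR=-109000271788257/1099511627776
(5,1): OLD=558057829104541/8796093022208 → NEW=0, ERR=558057829104541/8796093022208
(5,2): OLD=40294618542117381/281474976710656 → NEW=255, ERR=-31481500519099899/281474976710656
(5,3): OLD=147563841233174603/1125899906842624 → NEW=255, ERR=-139540635011694517/1125899906842624
(5,4): OLD=1431684882638003145/18014398509481984 → NEW=0, ERR=1431684882638003145/18014398509481984
Output grid:
  Row 0: #.#.#  (2 black, running=2)
  Row 1: #..#.  (3 black, running=5)
  Row 2: .##.#  (2 black, running=7)
  Row 3: #.#.#  (2 black, running=9)
  Row 4: .#.#.  (3 black, running=12)
  Row 5: #.##.  (2 black, running=14)

Answer: 14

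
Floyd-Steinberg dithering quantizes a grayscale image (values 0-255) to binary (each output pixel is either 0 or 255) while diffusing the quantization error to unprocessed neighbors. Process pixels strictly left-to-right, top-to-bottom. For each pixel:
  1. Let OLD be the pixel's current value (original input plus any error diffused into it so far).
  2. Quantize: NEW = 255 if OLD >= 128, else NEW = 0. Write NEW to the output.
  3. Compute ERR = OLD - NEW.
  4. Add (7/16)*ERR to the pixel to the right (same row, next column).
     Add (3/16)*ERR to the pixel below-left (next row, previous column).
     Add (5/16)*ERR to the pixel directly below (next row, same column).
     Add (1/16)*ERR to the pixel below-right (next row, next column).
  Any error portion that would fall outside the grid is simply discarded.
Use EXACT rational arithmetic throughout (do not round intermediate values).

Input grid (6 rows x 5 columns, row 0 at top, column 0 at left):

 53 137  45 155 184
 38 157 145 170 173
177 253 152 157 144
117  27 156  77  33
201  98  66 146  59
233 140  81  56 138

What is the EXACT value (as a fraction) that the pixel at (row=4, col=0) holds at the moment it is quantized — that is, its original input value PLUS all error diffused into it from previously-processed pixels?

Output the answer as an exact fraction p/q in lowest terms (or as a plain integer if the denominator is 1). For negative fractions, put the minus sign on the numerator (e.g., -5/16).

Answer: 509583207963/2147483648

Derivation:
(0,0): OLD=53 → NEW=0, ERR=53
(0,1): OLD=2563/16 → NEW=255, ERR=-1517/16
(0,2): OLD=901/256 → NEW=0, ERR=901/256
(0,3): OLD=641187/4096 → NEW=255, ERR=-403293/4096
(0,4): OLD=9235573/65536 → NEW=255, ERR=-7476107/65536
(1,0): OLD=9417/256 → NEW=0, ERR=9417/256
(1,1): OLD=301951/2048 → NEW=255, ERR=-220289/2048
(1,2): OLD=4892523/65536 → NEW=0, ERR=4892523/65536
(1,3): OLD=39511119/262144 → NEW=255, ERR=-27335601/262144
(1,4): OLD=358932493/4194304 → NEW=0, ERR=358932493/4194304
(2,0): OLD=5515749/32768 → NEW=255, ERR=-2840091/32768
(2,1): OLD=207370535/1048576 → NEW=255, ERR=-60016345/1048576
(2,2): OLD=2080609077/16777216 → NEW=0, ERR=2080609077/16777216
(2,3): OLD=53520913615/268435456 → NEW=255, ERR=-14930127665/268435456
(2,4): OLD=600831139305/4294967296 → NEW=255, ERR=-494385521175/4294967296
(3,0): OLD=1328470677/16777216 → NEW=0, ERR=1328470677/16777216
(3,1): OLD=8266722545/134217728 → NEW=0, ERR=8266722545/134217728
(3,2): OLD=892043172651/4294967296 → NEW=255, ERR=-203173487829/4294967296
(3,3): OLD=215531805107/8589934592 → NEW=0, ERR=215531805107/8589934592
(3,4): OLD=622588803295/137438953472 → NEW=0, ERR=622588803295/137438953472
(4,0): OLD=509583207963/2147483648 → NEW=255, ERR=-38025122277/2147483648
Target (4,0): original=201, with diffused error = 509583207963/2147483648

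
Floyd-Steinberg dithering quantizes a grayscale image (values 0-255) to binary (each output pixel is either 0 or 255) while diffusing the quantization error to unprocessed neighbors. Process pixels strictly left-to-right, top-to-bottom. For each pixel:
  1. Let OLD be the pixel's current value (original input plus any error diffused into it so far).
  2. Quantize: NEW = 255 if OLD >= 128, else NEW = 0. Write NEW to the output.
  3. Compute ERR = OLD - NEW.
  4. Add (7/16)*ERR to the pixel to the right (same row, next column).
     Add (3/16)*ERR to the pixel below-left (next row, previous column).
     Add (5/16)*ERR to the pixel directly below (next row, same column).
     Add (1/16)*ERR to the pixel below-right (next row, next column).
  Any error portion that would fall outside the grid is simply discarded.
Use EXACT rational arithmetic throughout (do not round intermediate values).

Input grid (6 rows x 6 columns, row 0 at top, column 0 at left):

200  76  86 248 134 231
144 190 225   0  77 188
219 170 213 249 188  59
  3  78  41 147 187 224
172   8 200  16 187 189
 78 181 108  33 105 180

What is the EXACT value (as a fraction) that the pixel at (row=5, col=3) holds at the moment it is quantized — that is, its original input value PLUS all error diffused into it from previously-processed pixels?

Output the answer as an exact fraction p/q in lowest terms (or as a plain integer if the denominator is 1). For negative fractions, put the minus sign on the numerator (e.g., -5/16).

(0,0): OLD=200 → NEW=255, ERR=-55
(0,1): OLD=831/16 → NEW=0, ERR=831/16
(0,2): OLD=27833/256 → NEW=0, ERR=27833/256
(0,3): OLD=1210639/4096 → NEW=255, ERR=166159/4096
(0,4): OLD=9944937/65536 → NEW=255, ERR=-6766743/65536
(0,5): OLD=194853855/1048576 → NEW=255, ERR=-72533025/1048576
(1,0): OLD=34957/256 → NEW=255, ERR=-30323/256
(1,1): OLD=350939/2048 → NEW=255, ERR=-171301/2048
(1,2): OLD=15285239/65536 → NEW=255, ERR=-1426441/65536
(1,3): OLD=-2466837/262144 → NEW=0, ERR=-2466837/262144
(1,4): OLD=506372385/16777216 → NEW=0, ERR=506372385/16777216
(1,5): OLD=46475544215/268435456 → NEW=255, ERR=-21975497065/268435456
(2,0): OLD=5449369/32768 → NEW=255, ERR=-2906471/32768
(2,1): OLD=98117155/1048576 → NEW=0, ERR=98117155/1048576
(2,2): OLD=4028943657/16777216 → NEW=255, ERR=-249246423/16777216
(2,3): OLD=32730132001/134217728 → NEW=255, ERR=-1495388639/134217728
(2,4): OLD=758575669219/4294967296 → NEW=255, ERR=-336640991261/4294967296
(2,5): OLD=69553753957/68719476736 → NEW=0, ERR=69553753957/68719476736
(3,0): OLD=-120352247/16777216 → NEW=0, ERR=-120352247/16777216
(3,1): OLD=12854509909/134217728 → NEW=0, ERR=12854509909/134217728
(3,2): OLD=88065685967/1073741824 → NEW=0, ERR=88065685967/1073741824
(3,3): OLD=11254610046957/68719476736 → NEW=255, ERR=-6268856520723/68719476736
(3,4): OLD=67119210863437/549755813888 → NEW=0, ERR=67119210863437/549755813888
(3,5): OLD=2399851416295523/8796093022208 → NEW=255, ERR=156847695632483/8796093022208
(4,0): OLD=403116627303/2147483648 → NEW=255, ERR=-144491702937/2147483648
(4,1): OLD=804785807291/34359738368 → NEW=0, ERR=804785807291/34359738368
(4,2): OLD=247125285877953/1099511627776 → NEW=255, ERR=-33250179204927/1099511627776
(4,3): OLD=40109728229157/17592186044416 → NEW=0, ERR=40109728229157/17592186044416
(4,4): OLD=62991921385136501/281474976710656 → NEW=255, ERR=-8784197676080779/281474976710656
(4,5): OLD=849151613103735315/4503599627370496 → NEW=255, ERR=-299266291875741165/4503599627370496
(5,0): OLD=33735974670177/549755813888 → NEW=0, ERR=33735974670177/549755813888
(5,1): OLD=3611524759069809/17592186044416 → NEW=255, ERR=-874482682256271/17592186044416
(5,2): OLD=11075141945291627/140737488355328 → NEW=0, ERR=11075141945291627/140737488355328
(5,3): OLD=272014914290938057/4503599627370496 → NEW=0, ERR=272014914290938057/4503599627370496
Target (5,3): original=33, with diffused error = 272014914290938057/4503599627370496

Answer: 272014914290938057/4503599627370496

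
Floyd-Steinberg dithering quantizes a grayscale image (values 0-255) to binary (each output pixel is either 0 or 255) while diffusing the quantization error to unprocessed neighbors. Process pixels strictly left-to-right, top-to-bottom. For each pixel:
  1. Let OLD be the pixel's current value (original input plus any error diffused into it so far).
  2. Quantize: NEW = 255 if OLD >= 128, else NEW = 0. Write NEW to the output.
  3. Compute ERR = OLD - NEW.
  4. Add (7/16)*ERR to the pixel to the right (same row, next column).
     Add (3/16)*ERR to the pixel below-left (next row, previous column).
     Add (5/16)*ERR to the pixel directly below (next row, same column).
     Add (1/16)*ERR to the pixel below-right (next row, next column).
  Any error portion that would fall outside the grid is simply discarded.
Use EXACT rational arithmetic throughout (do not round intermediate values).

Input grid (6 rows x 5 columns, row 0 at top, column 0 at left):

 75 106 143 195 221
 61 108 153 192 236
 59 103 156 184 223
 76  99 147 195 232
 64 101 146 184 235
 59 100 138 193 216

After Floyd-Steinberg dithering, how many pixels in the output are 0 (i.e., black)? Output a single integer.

(0,0): OLD=75 → NEW=0, ERR=75
(0,1): OLD=2221/16 → NEW=255, ERR=-1859/16
(0,2): OLD=23595/256 → NEW=0, ERR=23595/256
(0,3): OLD=963885/4096 → NEW=255, ERR=-80595/4096
(0,4): OLD=13919291/65536 → NEW=255, ERR=-2792389/65536
(1,0): OLD=16039/256 → NEW=0, ERR=16039/256
(1,1): OLD=247953/2048 → NEW=0, ERR=247953/2048
(1,2): OLD=14668261/65536 → NEW=255, ERR=-2043419/65536
(1,3): OLD=44559553/262144 → NEW=255, ERR=-22287167/262144
(1,4): OLD=772839715/4194304 → NEW=255, ERR=-296707805/4194304
(2,0): OLD=3318731/32768 → NEW=0, ERR=3318731/32768
(2,1): OLD=192113769/1048576 → NEW=255, ERR=-75273111/1048576
(2,2): OLD=1786366331/16777216 → NEW=0, ERR=1786366331/16777216
(2,3): OLD=50681185857/268435456 → NEW=255, ERR=-17769855423/268435456
(2,4): OLD=715620162439/4294967296 → NEW=255, ERR=-379596498041/4294967296
(3,0): OLD=1580246043/16777216 → NEW=0, ERR=1580246043/16777216
(3,1): OLD=19336636415/134217728 → NEW=255, ERR=-14888884225/134217728
(3,2): OLD=493245637157/4294967296 → NEW=0, ERR=493245637157/4294967296
(3,3): OLD=1843743659549/8589934592 → NEW=255, ERR=-346689661411/8589934592
(3,4): OLD=25094409221681/137438953472 → NEW=255, ERR=-9952523913679/137438953472
(4,0): OLD=155982142517/2147483648 → NEW=0, ERR=155982142517/2147483648
(4,1): OLD=8626475568053/68719476736 → NEW=0, ERR=8626475568053/68719476736
(4,2): OLD=244430017007163/1099511627776 → NEW=255, ERR=-35945448075717/1099511627776
(4,3): OLD=2650873021523381/17592186044416 → NEW=255, ERR=-1835134419802699/17592186044416
(4,4): OLD=46221042857060979/281474976710656 → NEW=255, ERR=-25555076204156301/281474976710656
(5,0): OLD=115707755545663/1099511627776 → NEW=0, ERR=115707755545663/1099511627776
(5,1): OLD=1615658725723517/8796093022208 → NEW=255, ERR=-627344994939523/8796093022208
(5,2): OLD=23888055496873317/281474976710656 → NEW=0, ERR=23888055496873317/281474976710656
(5,3): OLD=200933274914137643/1125899906842624 → NEW=255, ERR=-86171201330731477/1125899906842624
(5,4): OLD=2659361541782489449/18014398509481984 → NEW=255, ERR=-1934310078135416471/18014398509481984
Output grid:
  Row 0: .#.##  (2 black, running=2)
  Row 1: ..###  (2 black, running=4)
  Row 2: .#.##  (2 black, running=6)
  Row 3: .#.##  (2 black, running=8)
  Row 4: ..###  (2 black, running=10)
  Row 5: .#.##  (2 black, running=12)

Answer: 12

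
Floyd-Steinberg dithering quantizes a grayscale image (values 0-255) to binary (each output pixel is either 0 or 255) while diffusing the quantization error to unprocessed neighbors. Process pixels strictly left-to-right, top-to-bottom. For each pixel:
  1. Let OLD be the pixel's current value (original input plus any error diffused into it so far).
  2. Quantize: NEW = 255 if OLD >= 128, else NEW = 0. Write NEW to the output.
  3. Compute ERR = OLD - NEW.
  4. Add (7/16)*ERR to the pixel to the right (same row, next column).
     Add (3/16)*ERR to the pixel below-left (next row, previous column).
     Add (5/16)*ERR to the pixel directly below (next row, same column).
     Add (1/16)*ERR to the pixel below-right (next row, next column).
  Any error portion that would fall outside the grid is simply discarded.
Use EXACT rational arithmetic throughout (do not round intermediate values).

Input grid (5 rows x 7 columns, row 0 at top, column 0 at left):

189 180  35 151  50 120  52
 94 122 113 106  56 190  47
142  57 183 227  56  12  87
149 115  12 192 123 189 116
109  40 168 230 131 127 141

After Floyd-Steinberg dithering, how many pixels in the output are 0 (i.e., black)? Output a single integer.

Answer: 19

Derivation:
(0,0): OLD=189 → NEW=255, ERR=-66
(0,1): OLD=1209/8 → NEW=255, ERR=-831/8
(0,2): OLD=-1337/128 → NEW=0, ERR=-1337/128
(0,3): OLD=299889/2048 → NEW=255, ERR=-222351/2048
(0,4): OLD=81943/32768 → NEW=0, ERR=81943/32768
(0,5): OLD=63488161/524288 → NEW=0, ERR=63488161/524288
(0,6): OLD=880624743/8388608 → NEW=0, ERR=880624743/8388608
(1,0): OLD=6899/128 → NEW=0, ERR=6899/128
(1,1): OLD=109605/1024 → NEW=0, ERR=109605/1024
(1,2): OLD=4250505/32768 → NEW=255, ERR=-4105335/32768
(1,3): OLD=2238165/131072 → NEW=0, ERR=2238165/131072
(1,4): OLD=672528735/8388608 → NEW=0, ERR=672528735/8388608
(1,5): OLD=18975486991/67108864 → NEW=255, ERR=1862726671/67108864
(1,6): OLD=106856426753/1073741824 → NEW=0, ERR=106856426753/1073741824
(2,0): OLD=2931303/16384 → NEW=255, ERR=-1246617/16384
(2,1): OLD=19418717/524288 → NEW=0, ERR=19418717/524288
(2,2): OLD=1425595223/8388608 → NEW=255, ERR=-713499817/8388608
(2,3): OLD=13577879391/67108864 → NEW=255, ERR=-3534880929/67108864
(2,4): OLD=34510322767/536870912 → NEW=0, ERR=34510322767/536870912
(2,5): OLD=1244974040965/17179869184 → NEW=0, ERR=1244974040965/17179869184
(2,6): OLD=41654568358899/274877906944 → NEW=255, ERR=-28439297911821/274877906944
(3,0): OLD=1108700023/8388608 → NEW=255, ERR=-1030395017/8388608
(3,1): OLD=3498501803/67108864 → NEW=0, ERR=3498501803/67108864
(3,2): OLD=357687409/536870912 → NEW=0, ERR=357687409/536870912
(3,3): OLD=392060749095/2147483648 → NEW=255, ERR=-155547581145/2147483648
(3,4): OLD=33450962257783/274877906944 → NEW=0, ERR=33450962257783/274877906944
(3,5): OLD=548668420600789/2199023255552 → NEW=255, ERR=-12082509564971/2199023255552
(3,6): OLD=3018594356120395/35184372088832 → NEW=0, ERR=3018594356120395/35184372088832
(4,0): OLD=86317563545/1073741824 → NEW=0, ERR=86317563545/1073741824
(4,1): OLD=1441553418693/17179869184 → NEW=0, ERR=1441553418693/17179869184
(4,2): OLD=53490066796971/274877906944 → NEW=255, ERR=-16603799473749/274877906944
(4,3): OLD=448154836015817/2199023255552 → NEW=255, ERR=-112596094149943/2199023255552
(4,4): OLD=2481745161555659/17592186044416 → NEW=255, ERR=-2004262279770421/17592186044416
(4,5): OLD=55805877639880459/562949953421312 → NEW=0, ERR=55805877639880459/562949953421312
(4,6): OLD=1899050664438642109/9007199254740992 → NEW=255, ERR=-397785145520310851/9007199254740992
Output grid:
  Row 0: ##.#...  (4 black, running=4)
  Row 1: ..#..#.  (5 black, running=9)
  Row 2: #.##..#  (3 black, running=12)
  Row 3: #..#.#.  (4 black, running=16)
  Row 4: ..###.#  (3 black, running=19)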